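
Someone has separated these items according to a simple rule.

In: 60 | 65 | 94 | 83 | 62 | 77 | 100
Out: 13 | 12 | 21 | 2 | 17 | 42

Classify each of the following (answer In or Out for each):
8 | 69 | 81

Out, In, In

Every 'In' example satisfies: at least 60. None of the 'Out' examples do.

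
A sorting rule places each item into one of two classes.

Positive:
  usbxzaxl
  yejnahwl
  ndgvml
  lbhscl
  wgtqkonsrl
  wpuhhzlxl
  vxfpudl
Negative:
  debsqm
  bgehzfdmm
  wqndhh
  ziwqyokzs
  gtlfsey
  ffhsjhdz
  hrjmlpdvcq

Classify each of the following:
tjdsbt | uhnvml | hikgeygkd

Negative, Positive, Negative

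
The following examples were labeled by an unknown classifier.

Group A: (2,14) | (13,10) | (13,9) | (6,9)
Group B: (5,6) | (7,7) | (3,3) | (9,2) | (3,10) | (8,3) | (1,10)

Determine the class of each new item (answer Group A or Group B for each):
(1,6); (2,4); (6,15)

The common property of the 'Group A' items is: sum ≥ 15. No 'Group B' item has it.

Group B, Group B, Group A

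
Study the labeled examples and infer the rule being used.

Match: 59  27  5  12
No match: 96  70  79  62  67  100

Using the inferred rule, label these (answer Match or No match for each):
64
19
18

No match, Match, Match

'Match' ⟺ at most 59.
64 → 64 > 59 → No match.
19 → 19 ≤ 59 → Match.
18 → 18 ≤ 59 → Match.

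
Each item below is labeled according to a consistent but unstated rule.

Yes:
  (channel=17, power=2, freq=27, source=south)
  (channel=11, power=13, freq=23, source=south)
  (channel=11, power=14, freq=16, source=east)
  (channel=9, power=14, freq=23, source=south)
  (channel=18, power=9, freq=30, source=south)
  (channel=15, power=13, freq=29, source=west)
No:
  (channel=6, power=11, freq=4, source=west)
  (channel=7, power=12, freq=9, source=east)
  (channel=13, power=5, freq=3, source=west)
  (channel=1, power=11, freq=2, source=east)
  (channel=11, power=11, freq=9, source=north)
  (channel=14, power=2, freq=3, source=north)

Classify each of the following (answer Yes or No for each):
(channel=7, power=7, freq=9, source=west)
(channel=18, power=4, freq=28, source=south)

No, Yes

Rule: freq ≥ 16. This holds for each 'Yes' example and fails for each 'No' one.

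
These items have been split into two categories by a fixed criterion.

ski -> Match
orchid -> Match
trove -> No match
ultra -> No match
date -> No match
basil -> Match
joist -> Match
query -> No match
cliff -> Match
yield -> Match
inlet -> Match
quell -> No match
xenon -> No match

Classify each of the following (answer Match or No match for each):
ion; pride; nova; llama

Match, Match, No match, No match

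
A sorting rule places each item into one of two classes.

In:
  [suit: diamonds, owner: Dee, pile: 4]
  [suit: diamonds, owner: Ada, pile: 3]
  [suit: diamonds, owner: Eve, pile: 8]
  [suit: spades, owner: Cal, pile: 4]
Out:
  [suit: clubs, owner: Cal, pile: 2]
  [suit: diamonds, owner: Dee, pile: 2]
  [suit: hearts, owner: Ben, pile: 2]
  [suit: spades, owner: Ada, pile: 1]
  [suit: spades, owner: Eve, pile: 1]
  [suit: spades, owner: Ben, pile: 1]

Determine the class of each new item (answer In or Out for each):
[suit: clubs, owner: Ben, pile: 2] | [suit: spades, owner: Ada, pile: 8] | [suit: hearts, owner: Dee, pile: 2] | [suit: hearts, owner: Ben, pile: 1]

The rule appears to be: pile ≥ 3.
[suit: clubs, owner: Ben, pile: 2] — pile = 2, hence Out. [suit: spades, owner: Ada, pile: 8] — pile = 8, hence In. [suit: hearts, owner: Dee, pile: 2] — pile = 2, hence Out. [suit: hearts, owner: Ben, pile: 1] — pile = 1, hence Out.

Out, In, Out, Out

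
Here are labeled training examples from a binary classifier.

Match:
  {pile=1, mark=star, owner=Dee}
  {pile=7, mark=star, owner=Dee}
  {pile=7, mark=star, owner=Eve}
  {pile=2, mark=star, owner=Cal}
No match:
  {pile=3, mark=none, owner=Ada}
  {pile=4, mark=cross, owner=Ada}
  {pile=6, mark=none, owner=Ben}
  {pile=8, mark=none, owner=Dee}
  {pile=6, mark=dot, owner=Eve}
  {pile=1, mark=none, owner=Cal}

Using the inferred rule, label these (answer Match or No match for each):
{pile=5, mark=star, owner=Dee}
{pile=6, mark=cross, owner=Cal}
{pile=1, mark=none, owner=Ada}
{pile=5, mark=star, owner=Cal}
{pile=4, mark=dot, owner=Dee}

Match, No match, No match, Match, No match

Rule: mark is star. This holds for each 'Match' example and fails for each 'No match' one.
{pile=5, mark=star, owner=Dee}: Match (mark is star).
{pile=6, mark=cross, owner=Cal}: No match (mark is cross).
{pile=1, mark=none, owner=Ada}: No match (mark is none).
{pile=5, mark=star, owner=Cal}: Match (mark is star).
{pile=4, mark=dot, owner=Dee}: No match (mark is dot).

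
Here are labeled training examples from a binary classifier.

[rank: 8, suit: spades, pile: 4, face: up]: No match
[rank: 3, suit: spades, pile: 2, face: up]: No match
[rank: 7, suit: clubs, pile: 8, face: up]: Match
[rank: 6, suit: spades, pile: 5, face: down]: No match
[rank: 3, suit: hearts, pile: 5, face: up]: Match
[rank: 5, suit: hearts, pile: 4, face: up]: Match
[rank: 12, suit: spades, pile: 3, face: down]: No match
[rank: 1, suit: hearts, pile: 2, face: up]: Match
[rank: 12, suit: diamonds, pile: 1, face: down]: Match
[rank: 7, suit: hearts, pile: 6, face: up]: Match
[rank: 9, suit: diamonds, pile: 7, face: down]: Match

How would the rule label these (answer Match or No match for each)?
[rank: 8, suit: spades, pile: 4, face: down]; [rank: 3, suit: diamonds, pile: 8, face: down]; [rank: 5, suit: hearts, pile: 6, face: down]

The common property of the 'Match' items is: suit is not spades. No 'No match' item has it.
[rank: 8, suit: spades, pile: 4, face: down]: No match (suit is spades). [rank: 3, suit: diamonds, pile: 8, face: down]: Match (suit is diamonds). [rank: 5, suit: hearts, pile: 6, face: down]: Match (suit is hearts).

No match, Match, Match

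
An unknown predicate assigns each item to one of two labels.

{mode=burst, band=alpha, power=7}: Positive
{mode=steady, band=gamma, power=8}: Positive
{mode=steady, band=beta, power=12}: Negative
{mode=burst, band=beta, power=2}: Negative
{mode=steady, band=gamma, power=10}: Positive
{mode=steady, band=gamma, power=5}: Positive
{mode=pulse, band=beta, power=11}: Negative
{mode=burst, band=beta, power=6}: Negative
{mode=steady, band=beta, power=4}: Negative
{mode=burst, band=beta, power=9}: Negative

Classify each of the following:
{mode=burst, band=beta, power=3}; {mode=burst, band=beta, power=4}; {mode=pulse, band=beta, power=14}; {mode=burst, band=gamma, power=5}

One predicate separates the groups cleanly: band is not beta.
Negative: {mode=burst, band=beta, power=3}, since band is beta.
Negative: {mode=burst, band=beta, power=4}, since band is beta.
Negative: {mode=pulse, band=beta, power=14}, since band is beta.
Positive: {mode=burst, band=gamma, power=5}, since band is gamma.

Negative, Negative, Negative, Positive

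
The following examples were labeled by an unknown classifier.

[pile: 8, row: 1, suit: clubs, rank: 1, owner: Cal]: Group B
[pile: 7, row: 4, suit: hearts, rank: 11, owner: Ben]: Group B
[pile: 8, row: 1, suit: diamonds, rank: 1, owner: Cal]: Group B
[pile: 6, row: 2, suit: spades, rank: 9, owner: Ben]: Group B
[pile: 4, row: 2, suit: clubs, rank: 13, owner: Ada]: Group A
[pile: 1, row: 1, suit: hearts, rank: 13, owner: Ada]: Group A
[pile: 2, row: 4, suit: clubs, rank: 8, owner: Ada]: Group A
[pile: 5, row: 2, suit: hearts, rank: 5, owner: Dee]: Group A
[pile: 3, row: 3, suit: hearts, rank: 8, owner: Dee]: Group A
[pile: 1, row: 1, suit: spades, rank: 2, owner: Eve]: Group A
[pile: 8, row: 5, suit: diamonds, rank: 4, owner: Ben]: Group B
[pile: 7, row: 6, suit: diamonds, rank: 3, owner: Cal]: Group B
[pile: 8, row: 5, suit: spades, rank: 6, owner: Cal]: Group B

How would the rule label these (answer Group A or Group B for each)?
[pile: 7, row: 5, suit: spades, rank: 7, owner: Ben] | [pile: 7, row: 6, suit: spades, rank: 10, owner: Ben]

Group B, Group B

All 'Group A' examples share one property — pile ≤ 5 — and every 'Group B' example lacks it.
Group B: [pile: 7, row: 5, suit: spades, rank: 7, owner: Ben], since pile = 7.
Group B: [pile: 7, row: 6, suit: spades, rank: 10, owner: Ben], since pile = 7.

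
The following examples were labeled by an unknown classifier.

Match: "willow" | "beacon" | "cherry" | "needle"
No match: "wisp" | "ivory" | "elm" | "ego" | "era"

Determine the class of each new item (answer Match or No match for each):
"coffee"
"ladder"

Match, Match

The distinguishing property — length 6 — holds for all the 'Match' cases and none of the 'No match' cases.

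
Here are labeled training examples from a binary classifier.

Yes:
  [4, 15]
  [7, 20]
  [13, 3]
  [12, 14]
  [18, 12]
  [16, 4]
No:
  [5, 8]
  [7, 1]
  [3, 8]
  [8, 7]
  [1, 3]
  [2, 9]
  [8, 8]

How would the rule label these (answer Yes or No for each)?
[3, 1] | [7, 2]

No, No

The classifier is using: max ≥ 12.
[3, 1]: max 3 — fails the rule, so No.
[7, 2]: max 7 — fails the rule, so No.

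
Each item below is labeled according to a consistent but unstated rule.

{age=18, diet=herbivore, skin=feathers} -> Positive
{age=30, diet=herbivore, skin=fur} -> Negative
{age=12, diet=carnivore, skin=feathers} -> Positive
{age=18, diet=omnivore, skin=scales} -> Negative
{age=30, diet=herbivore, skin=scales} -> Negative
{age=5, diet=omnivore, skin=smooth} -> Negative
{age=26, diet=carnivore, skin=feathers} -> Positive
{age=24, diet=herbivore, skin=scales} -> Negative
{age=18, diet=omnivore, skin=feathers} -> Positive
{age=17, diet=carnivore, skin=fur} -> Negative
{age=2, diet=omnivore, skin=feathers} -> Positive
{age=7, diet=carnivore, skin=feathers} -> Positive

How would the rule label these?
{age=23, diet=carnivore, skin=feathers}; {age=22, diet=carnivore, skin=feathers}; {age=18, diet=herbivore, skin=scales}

Positive, Positive, Negative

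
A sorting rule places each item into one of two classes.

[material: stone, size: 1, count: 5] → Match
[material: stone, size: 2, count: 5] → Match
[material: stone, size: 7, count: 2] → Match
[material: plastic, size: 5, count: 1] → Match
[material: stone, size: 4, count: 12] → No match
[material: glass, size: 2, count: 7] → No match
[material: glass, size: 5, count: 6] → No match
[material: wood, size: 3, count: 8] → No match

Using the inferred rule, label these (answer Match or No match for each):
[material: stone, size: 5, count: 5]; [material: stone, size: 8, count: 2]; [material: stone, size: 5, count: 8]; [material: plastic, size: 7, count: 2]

Match, Match, No match, Match

Every 'Match' example satisfies: count ≤ 5. None of the 'No match' examples do.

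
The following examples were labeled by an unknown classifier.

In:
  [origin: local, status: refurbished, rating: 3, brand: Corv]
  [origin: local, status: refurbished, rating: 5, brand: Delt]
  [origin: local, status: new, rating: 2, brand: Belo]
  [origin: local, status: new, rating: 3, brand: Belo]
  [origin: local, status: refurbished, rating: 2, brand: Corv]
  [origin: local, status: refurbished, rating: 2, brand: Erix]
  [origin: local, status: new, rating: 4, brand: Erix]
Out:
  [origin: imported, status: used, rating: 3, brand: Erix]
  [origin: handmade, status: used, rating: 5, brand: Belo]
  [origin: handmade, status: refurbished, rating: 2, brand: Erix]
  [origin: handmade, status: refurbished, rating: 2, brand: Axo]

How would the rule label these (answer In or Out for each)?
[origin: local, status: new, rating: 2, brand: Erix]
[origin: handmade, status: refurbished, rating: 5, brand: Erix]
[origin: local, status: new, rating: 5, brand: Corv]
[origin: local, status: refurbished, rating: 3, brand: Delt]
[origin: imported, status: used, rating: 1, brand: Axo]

In, Out, In, In, Out

The distinguishing property — origin is local — holds for all the 'In' cases and none of the 'Out' cases.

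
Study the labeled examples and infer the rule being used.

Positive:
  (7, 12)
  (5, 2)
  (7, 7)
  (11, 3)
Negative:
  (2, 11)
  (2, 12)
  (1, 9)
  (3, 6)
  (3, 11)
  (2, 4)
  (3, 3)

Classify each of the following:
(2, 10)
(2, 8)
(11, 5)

Negative, Negative, Positive

Rule: first ≥ 4. This holds for each 'Positive' example and fails for each 'Negative' one.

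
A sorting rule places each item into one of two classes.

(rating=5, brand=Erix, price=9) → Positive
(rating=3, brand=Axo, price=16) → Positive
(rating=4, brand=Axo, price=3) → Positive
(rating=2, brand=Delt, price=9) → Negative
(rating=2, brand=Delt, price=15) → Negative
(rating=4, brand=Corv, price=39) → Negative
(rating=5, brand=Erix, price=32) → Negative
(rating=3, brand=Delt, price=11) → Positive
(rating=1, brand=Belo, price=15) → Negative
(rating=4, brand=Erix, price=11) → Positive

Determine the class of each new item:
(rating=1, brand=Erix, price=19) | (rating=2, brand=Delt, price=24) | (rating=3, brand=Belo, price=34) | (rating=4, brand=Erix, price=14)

Negative, Negative, Negative, Positive

Rule: rating ≥ 3 AND price ≤ 16. This holds for each 'Positive' example and fails for each 'Negative' one.
Negative: (rating=1, brand=Erix, price=19), since rating = 1, price = 19.
Negative: (rating=2, brand=Delt, price=24), since rating = 2, price = 24.
Negative: (rating=3, brand=Belo, price=34), since rating = 3, price = 34.
Positive: (rating=4, brand=Erix, price=14), since rating = 4, price = 14.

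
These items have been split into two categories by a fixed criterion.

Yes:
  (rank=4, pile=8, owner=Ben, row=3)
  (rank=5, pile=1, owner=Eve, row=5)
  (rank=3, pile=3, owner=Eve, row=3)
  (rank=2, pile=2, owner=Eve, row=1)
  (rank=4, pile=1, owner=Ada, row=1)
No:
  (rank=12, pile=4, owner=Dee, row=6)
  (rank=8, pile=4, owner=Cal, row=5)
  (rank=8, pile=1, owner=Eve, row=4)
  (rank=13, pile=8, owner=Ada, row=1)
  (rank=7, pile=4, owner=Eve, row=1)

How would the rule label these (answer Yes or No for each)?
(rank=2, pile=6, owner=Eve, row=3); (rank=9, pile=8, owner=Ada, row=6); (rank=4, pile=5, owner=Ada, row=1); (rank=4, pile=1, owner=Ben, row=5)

The rule appears to be: rank ≤ 5.

Yes, No, Yes, Yes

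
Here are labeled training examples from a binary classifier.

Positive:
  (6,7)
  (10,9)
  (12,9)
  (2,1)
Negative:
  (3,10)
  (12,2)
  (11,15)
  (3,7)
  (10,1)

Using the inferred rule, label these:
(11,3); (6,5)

Negative, Positive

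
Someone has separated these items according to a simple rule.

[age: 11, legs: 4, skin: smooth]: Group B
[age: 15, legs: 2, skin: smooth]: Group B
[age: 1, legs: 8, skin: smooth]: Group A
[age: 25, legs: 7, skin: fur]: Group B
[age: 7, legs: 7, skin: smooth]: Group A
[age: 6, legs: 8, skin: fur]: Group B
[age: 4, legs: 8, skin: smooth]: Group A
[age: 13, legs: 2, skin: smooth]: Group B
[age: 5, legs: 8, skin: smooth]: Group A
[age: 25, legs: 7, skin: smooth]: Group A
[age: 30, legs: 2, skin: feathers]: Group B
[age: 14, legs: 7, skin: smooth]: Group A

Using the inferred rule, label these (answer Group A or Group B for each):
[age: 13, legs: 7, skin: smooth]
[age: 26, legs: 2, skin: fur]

Group A, Group B

The simplest hypothesis consistent with all the labels is: skin is smooth AND legs ≥ 7.
[age: 13, legs: 7, skin: smooth]: skin is smooth, legs = 7 — meets the rule, so Group A.
[age: 26, legs: 2, skin: fur]: skin is fur, legs = 2 — does not pass, so Group B.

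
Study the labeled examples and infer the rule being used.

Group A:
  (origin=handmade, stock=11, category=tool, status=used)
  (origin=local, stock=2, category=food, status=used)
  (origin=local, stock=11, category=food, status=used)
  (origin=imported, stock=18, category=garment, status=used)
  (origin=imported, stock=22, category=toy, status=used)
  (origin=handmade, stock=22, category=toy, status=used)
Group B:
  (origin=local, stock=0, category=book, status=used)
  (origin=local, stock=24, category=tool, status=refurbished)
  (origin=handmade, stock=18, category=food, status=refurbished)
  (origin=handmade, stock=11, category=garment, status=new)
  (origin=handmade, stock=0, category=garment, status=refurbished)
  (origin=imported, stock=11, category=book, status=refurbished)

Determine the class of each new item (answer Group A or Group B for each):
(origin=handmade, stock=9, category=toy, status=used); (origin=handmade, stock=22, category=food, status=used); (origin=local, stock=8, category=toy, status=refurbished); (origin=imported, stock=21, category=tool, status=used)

'Group A' ⟺ status is used AND stock ≥ 2.
Group A: (origin=handmade, stock=9, category=toy, status=used), since status is used, stock = 9. Group A: (origin=handmade, stock=22, category=food, status=used), since status is used, stock = 22. Group B: (origin=local, stock=8, category=toy, status=refurbished), since status is refurbished, stock = 8. Group A: (origin=imported, stock=21, category=tool, status=used), since status is used, stock = 21.

Group A, Group A, Group B, Group A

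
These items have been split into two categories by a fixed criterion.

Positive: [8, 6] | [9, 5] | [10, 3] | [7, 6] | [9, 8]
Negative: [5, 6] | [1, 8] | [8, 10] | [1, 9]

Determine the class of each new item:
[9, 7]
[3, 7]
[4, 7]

Positive, Negative, Negative

The simplest hypothesis consistent with all the labels is: first > second.
[9, 7]: 9 > 7 — satisfies this, so Positive. [3, 7]: 3 < 7 — fails this test, so Negative. [4, 7]: 4 < 7 — fails this test, so Negative.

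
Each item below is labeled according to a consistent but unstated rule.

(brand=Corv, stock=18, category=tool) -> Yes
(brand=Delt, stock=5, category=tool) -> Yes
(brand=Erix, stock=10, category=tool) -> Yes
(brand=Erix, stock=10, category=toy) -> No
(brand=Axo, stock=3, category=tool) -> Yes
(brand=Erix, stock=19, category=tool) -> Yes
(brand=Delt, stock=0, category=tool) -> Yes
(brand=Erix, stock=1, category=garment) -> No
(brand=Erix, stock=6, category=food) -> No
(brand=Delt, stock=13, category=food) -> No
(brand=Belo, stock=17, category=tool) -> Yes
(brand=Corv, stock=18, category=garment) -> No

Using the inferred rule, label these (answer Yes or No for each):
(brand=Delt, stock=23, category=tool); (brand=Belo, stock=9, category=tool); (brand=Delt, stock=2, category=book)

Yes, Yes, No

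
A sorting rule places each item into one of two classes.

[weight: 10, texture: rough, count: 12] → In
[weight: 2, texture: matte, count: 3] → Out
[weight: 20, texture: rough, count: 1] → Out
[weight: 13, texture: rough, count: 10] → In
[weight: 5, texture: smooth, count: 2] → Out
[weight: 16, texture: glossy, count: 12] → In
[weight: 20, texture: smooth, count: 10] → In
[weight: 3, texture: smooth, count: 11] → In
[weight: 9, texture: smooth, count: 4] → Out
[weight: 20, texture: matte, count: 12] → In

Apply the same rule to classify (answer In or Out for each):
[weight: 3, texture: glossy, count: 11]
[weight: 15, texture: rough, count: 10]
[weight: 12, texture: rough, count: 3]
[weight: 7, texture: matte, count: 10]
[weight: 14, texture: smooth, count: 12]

The rule appears to be: count ≥ 10.
[weight: 3, texture: glossy, count: 11] — count = 11, hence In. [weight: 15, texture: rough, count: 10] — count = 10, hence In. [weight: 12, texture: rough, count: 3] — count = 3, hence Out. [weight: 7, texture: matte, count: 10] — count = 10, hence In. [weight: 14, texture: smooth, count: 12] — count = 12, hence In.

In, In, Out, In, In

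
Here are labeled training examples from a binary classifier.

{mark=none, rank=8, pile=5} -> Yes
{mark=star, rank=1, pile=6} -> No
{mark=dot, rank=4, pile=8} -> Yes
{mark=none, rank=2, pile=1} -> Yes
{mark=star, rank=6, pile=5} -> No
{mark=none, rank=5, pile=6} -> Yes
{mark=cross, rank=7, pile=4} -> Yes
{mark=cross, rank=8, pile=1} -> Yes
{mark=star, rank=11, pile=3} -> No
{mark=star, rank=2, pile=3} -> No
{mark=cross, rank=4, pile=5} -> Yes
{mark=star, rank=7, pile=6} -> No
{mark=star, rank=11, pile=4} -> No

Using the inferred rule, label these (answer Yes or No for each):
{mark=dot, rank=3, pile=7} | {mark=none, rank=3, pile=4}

Every 'Yes' example satisfies: mark is not star. None of the 'No' examples do.

Yes, Yes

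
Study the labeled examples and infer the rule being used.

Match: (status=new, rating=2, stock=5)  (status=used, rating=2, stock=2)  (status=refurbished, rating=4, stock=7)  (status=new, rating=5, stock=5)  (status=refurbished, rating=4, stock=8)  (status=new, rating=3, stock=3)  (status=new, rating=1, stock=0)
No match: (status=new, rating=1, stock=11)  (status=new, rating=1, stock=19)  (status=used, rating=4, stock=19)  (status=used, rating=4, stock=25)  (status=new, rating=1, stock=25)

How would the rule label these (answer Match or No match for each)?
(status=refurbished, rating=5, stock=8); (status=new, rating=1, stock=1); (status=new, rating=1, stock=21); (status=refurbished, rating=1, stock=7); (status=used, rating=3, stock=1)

The pattern is that an item is 'Match' exactly when: stock ≤ 8.
(status=refurbished, rating=5, stock=8): Match (stock = 8).
(status=new, rating=1, stock=1): Match (stock = 1).
(status=new, rating=1, stock=21): No match (stock = 21).
(status=refurbished, rating=1, stock=7): Match (stock = 7).
(status=used, rating=3, stock=1): Match (stock = 1).

Match, Match, No match, Match, Match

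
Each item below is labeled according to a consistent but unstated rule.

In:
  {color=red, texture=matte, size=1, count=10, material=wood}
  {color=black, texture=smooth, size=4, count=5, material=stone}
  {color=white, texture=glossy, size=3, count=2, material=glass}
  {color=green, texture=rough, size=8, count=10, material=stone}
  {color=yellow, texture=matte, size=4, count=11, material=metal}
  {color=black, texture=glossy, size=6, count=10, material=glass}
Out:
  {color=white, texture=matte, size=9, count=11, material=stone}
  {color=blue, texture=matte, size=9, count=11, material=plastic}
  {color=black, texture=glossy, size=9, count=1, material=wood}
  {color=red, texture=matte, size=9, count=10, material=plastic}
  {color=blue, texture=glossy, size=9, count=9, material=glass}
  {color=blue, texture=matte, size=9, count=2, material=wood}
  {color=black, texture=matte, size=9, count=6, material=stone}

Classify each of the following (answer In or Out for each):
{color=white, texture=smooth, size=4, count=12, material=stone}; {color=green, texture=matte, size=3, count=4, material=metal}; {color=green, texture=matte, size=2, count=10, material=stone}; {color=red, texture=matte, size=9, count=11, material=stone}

The classifier is using: size ≤ 8.

In, In, In, Out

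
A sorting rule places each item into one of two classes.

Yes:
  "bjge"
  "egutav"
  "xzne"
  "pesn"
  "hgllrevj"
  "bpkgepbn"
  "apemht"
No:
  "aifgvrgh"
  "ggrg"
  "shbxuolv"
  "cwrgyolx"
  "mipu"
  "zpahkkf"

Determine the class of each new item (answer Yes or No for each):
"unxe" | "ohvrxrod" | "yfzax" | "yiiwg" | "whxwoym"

A rule that fits every label: contains 'e' — true of each 'Yes' example, false of each 'No' one.

Yes, No, No, No, No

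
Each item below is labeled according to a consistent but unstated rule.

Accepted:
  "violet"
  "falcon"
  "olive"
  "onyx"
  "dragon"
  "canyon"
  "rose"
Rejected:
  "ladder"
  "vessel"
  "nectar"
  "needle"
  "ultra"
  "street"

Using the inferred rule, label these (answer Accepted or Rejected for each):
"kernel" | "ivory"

Rejected, Accepted

A rule that fits every label: contains 'o' — true of each 'Accepted' example, false of each 'Rejected' one.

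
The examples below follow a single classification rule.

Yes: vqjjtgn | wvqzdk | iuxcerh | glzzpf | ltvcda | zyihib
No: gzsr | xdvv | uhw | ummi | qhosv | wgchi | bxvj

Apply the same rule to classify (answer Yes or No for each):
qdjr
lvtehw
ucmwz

No, Yes, No

One predicate separates the groups cleanly: length ≥ 6.
qdjr → length 4 → No. lvtehw → length 6 → Yes. ucmwz → length 5 → No.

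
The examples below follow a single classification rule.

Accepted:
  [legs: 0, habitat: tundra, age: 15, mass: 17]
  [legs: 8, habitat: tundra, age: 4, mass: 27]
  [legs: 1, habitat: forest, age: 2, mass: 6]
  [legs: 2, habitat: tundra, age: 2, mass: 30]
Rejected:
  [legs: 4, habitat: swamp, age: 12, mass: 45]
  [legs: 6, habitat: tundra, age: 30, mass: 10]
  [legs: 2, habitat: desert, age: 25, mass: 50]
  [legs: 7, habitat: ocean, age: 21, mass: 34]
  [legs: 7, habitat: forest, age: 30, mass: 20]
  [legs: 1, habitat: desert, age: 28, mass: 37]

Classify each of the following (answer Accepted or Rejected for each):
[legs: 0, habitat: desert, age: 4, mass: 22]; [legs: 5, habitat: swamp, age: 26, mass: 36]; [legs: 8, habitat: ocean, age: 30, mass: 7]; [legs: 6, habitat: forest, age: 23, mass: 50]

Accepted, Rejected, Rejected, Rejected

The distinguishing property — mass ≤ 30 AND age ≤ 15 — holds for all the 'Accepted' cases and none of the 'Rejected' cases.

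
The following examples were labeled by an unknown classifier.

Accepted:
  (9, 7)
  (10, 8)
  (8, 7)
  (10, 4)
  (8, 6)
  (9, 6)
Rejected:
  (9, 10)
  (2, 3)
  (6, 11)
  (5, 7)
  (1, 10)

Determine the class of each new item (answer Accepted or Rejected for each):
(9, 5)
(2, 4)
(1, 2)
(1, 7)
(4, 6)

Accepted, Rejected, Rejected, Rejected, Rejected

A rule that fits every label: first > second — true of each 'Accepted' example, false of each 'Rejected' one.
(9, 5) — 9 > 5, hence Accepted. (2, 4) — 2 < 4, hence Rejected. (1, 2) — 1 < 2, hence Rejected. (1, 7) — 1 < 7, hence Rejected. (4, 6) — 4 < 6, hence Rejected.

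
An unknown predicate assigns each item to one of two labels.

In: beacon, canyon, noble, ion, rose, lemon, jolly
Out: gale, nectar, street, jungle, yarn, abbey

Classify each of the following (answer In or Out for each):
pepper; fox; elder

The simplest hypothesis consistent with all the labels is: contains 'o'.
Out: pepper, since no 'o'.
In: fox, since has 'o'.
Out: elder, since no 'o'.

Out, In, Out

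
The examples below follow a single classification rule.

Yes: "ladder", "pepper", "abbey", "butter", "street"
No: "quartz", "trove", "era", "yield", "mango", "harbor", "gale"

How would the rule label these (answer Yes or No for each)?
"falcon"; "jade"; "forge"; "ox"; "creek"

The simplest hypothesis consistent with all the labels is: has a double letter.
"falcon" — no doubled letter, hence No.
"jade" — no doubled letter, hence No.
"forge" — no doubled letter, hence No.
"ox" — no doubled letter, hence No.
"creek" — 'ee' doubled, hence Yes.

No, No, No, No, Yes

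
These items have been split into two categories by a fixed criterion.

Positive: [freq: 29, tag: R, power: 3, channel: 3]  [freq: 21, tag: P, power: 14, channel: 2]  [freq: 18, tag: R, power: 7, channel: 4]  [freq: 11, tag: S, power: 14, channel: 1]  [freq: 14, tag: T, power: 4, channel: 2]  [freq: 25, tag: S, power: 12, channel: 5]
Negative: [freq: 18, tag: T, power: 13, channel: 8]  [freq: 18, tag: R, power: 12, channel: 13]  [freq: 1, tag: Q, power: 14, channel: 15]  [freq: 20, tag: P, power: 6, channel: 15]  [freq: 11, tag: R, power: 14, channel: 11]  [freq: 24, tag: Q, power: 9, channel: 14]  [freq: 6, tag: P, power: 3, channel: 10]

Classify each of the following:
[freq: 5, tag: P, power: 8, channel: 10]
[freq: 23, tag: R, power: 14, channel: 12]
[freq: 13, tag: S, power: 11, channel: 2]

Negative, Negative, Positive

One predicate separates the groups cleanly: channel ≤ 5.
[freq: 5, tag: P, power: 8, channel: 10] — channel = 10, hence Negative.
[freq: 23, tag: R, power: 14, channel: 12] — channel = 12, hence Negative.
[freq: 13, tag: S, power: 11, channel: 2] — channel = 2, hence Positive.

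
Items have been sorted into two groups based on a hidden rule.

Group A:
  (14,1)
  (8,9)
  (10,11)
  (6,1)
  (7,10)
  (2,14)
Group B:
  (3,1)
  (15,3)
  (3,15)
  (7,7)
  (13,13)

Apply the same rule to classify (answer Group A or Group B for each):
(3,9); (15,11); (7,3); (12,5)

Group B, Group B, Group B, Group A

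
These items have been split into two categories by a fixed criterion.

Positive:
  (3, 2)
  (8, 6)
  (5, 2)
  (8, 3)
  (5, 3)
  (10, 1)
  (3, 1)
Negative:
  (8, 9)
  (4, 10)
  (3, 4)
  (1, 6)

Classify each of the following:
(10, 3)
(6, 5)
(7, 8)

Positive, Positive, Negative

The classifier is using: first > second.
(10, 3): Positive (10 > 3). (6, 5): Positive (6 > 5). (7, 8): Negative (7 < 8).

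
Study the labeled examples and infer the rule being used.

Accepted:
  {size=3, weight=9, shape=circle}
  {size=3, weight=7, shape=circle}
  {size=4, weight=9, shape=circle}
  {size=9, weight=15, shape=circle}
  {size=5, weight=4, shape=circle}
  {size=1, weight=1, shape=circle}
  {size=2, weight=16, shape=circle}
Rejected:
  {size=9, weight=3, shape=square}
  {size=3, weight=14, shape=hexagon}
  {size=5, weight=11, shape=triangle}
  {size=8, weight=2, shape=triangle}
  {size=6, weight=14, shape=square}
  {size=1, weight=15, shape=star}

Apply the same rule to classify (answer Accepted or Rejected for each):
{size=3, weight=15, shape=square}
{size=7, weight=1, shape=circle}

Checking candidate rules against both groups, what survives is: shape is circle.
{size=3, weight=15, shape=square} → shape is square → Rejected. {size=7, weight=1, shape=circle} → shape is circle → Accepted.

Rejected, Accepted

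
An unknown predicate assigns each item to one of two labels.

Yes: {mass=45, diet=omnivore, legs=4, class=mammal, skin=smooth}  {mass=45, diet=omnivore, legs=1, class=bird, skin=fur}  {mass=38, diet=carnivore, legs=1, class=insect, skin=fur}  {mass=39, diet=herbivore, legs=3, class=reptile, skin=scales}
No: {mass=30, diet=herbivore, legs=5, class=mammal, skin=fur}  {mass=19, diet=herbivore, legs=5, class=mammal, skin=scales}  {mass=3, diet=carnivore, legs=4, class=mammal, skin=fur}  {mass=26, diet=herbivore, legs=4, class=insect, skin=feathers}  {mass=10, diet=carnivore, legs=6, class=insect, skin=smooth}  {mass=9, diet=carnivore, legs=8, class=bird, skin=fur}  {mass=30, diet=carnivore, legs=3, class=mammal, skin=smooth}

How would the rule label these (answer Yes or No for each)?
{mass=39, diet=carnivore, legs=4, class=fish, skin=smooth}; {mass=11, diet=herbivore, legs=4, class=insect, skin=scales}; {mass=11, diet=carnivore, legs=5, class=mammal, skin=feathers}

'Yes' ⟺ mass ≥ 38.

Yes, No, No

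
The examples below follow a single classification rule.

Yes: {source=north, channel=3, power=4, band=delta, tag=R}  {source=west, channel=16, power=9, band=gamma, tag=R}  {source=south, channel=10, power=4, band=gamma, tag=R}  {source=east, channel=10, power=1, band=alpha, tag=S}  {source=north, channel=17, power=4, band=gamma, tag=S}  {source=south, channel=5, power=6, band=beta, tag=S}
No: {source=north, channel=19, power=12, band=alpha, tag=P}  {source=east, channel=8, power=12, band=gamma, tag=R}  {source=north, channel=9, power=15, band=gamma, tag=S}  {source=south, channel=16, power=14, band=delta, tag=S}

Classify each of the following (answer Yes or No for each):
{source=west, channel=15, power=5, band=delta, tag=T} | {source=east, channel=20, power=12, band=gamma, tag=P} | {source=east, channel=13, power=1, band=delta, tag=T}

The distinguishing property — power ≤ 9 — holds for all the 'Yes' cases and none of the 'No' cases.
Yes: {source=west, channel=15, power=5, band=delta, tag=T}, since power = 5.
No: {source=east, channel=20, power=12, band=gamma, tag=P}, since power = 12.
Yes: {source=east, channel=13, power=1, band=delta, tag=T}, since power = 1.

Yes, No, Yes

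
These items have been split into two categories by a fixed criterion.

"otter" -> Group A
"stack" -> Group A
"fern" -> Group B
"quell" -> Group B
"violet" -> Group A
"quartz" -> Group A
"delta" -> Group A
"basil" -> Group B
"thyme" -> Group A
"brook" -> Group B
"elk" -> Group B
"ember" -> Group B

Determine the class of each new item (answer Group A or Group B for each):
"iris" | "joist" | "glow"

Group B, Group A, Group B

Every 'Group A' example satisfies: contains 't'. None of the 'Group B' examples do.
"iris" → no 't' → Group B.
"joist" → has 't' → Group A.
"glow" → no 't' → Group B.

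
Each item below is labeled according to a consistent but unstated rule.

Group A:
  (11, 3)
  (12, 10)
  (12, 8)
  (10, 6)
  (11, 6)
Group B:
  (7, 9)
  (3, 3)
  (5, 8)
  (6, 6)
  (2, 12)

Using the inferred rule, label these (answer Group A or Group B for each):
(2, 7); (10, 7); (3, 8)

Group B, Group A, Group B

'Group A' ⟺ first > second.
(2, 7): 2 < 7, does not fit → Group B. (10, 7): 10 > 7, meets the rule → Group A. (3, 8): 3 < 8, does not fit → Group B.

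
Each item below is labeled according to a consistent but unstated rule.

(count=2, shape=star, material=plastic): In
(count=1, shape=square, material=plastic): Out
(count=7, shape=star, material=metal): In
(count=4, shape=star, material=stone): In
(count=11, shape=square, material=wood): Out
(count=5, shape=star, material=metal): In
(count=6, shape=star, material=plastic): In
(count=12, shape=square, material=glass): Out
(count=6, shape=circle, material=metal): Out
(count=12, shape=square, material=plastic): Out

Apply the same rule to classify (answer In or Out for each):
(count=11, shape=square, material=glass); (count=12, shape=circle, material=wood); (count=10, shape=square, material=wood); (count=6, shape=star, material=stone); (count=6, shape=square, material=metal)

Looking at the examples, the only property every 'In' case has and every 'Out' case lacks is: shape is star.
(count=11, shape=square, material=glass): Out (shape is square).
(count=12, shape=circle, material=wood): Out (shape is circle).
(count=10, shape=square, material=wood): Out (shape is square).
(count=6, shape=star, material=stone): In (shape is star).
(count=6, shape=square, material=metal): Out (shape is square).

Out, Out, Out, In, Out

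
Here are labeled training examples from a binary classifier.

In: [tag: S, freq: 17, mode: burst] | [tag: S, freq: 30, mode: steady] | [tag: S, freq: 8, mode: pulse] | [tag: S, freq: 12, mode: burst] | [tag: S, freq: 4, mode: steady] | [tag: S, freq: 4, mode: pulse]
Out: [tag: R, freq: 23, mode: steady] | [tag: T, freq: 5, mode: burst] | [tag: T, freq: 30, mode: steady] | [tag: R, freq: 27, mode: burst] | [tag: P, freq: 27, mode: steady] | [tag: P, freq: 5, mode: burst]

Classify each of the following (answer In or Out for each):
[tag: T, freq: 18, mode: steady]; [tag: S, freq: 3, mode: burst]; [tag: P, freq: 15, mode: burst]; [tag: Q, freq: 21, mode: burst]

Out, In, Out, Out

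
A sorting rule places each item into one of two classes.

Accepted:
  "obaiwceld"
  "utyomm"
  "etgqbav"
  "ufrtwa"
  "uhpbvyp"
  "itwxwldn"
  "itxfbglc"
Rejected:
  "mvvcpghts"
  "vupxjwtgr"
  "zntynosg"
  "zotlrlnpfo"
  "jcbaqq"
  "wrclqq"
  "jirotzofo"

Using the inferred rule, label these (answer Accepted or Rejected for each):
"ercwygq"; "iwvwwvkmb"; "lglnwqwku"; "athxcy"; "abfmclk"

Accepted, Accepted, Rejected, Accepted, Accepted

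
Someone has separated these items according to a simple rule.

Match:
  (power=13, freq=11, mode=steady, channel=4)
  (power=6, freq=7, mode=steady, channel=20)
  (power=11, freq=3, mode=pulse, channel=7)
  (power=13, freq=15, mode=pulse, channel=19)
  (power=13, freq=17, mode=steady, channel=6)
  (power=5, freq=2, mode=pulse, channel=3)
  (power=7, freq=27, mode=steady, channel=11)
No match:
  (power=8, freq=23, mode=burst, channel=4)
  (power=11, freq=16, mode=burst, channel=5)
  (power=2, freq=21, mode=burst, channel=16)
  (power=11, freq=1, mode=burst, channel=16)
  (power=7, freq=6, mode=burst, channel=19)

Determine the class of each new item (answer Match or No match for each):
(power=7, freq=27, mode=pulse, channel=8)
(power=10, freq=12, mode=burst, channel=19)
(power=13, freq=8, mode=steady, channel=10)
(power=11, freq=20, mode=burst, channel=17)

The common property of the 'Match' items is: mode is not burst. No 'No match' item has it.
(power=7, freq=27, mode=pulse, channel=8): Match (mode is pulse).
(power=10, freq=12, mode=burst, channel=19): No match (mode is burst).
(power=13, freq=8, mode=steady, channel=10): Match (mode is steady).
(power=11, freq=20, mode=burst, channel=17): No match (mode is burst).

Match, No match, Match, No match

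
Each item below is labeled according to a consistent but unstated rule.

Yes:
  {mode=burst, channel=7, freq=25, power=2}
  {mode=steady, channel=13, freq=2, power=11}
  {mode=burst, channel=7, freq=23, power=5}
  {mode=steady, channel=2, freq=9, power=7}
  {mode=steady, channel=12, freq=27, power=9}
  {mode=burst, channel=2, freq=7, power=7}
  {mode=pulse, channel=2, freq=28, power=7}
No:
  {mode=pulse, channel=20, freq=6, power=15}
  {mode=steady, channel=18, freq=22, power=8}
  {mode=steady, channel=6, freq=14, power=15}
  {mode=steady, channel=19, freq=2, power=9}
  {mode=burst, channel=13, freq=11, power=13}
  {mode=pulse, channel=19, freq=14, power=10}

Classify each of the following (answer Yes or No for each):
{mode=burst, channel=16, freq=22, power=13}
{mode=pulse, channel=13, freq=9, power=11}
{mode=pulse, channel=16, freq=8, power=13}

No, Yes, No

The simplest hypothesis consistent with all the labels is: channel ≤ 13 AND power ≤ 11.
No: {mode=burst, channel=16, freq=22, power=13}, since channel = 16, power = 13. Yes: {mode=pulse, channel=13, freq=9, power=11}, since channel = 13, power = 11. No: {mode=pulse, channel=16, freq=8, power=13}, since channel = 16, power = 13.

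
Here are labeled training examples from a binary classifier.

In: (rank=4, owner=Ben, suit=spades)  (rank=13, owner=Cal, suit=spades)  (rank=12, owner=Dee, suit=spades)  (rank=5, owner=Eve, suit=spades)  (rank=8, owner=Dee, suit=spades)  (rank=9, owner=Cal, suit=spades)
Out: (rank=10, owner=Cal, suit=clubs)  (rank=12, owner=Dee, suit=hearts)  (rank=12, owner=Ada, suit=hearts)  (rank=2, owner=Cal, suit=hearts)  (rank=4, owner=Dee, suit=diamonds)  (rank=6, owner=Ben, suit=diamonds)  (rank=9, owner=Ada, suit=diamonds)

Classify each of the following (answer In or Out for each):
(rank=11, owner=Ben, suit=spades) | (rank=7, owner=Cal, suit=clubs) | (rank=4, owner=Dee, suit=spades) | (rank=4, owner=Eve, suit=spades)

In, Out, In, In

One predicate separates the groups cleanly: suit is spades.
(rank=11, owner=Ben, suit=spades) → suit is spades → In.
(rank=7, owner=Cal, suit=clubs) → suit is clubs → Out.
(rank=4, owner=Dee, suit=spades) → suit is spades → In.
(rank=4, owner=Eve, suit=spades) → suit is spades → In.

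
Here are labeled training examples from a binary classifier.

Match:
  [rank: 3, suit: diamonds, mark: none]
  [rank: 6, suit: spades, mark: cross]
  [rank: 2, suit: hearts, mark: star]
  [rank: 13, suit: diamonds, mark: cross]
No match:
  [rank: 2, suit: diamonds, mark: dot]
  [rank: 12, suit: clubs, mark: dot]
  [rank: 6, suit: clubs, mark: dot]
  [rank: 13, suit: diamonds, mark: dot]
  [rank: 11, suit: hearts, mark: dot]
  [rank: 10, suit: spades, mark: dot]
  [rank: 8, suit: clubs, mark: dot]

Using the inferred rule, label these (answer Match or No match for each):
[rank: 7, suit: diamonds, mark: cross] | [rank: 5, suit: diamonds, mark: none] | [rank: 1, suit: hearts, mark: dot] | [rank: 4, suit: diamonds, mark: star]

Match, Match, No match, Match

Looking at the examples, the only property every 'Match' case has and every 'No match' case lacks is: mark is not dot.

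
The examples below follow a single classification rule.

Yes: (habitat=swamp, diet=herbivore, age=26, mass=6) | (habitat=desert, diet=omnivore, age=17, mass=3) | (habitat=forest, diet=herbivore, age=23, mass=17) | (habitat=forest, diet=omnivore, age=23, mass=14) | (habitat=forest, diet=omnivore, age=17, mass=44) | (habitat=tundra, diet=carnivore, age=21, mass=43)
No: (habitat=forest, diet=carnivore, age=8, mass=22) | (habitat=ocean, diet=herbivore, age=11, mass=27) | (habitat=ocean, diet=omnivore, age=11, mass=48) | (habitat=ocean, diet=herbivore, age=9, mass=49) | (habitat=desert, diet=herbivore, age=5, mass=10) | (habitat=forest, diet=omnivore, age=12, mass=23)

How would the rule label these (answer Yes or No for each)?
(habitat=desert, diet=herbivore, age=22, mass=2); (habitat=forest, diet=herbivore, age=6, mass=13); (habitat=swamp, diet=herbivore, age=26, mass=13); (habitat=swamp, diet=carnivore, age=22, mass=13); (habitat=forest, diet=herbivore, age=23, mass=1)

Rule: age ≥ 17. This holds for each 'Yes' example and fails for each 'No' one.
(habitat=desert, diet=herbivore, age=22, mass=2): Yes (age = 22). (habitat=forest, diet=herbivore, age=6, mass=13): No (age = 6). (habitat=swamp, diet=herbivore, age=26, mass=13): Yes (age = 26). (habitat=swamp, diet=carnivore, age=22, mass=13): Yes (age = 22). (habitat=forest, diet=herbivore, age=23, mass=1): Yes (age = 23).

Yes, No, Yes, Yes, Yes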